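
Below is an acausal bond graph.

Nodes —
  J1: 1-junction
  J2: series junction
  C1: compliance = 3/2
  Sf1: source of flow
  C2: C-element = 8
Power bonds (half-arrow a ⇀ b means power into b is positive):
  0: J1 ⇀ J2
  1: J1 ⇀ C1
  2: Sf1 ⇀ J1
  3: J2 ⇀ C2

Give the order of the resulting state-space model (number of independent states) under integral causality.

#2 →Sf1  (Sf1 (Sf) sets flow on bond)
#0 →J1  (1-jn J1 has f-setter on 2)
#1 →J1  (J1 flow already set via bond 2)
#3 →J2  (1-jn J2 has f-setter on 0)

2  (C1, C2 all integral)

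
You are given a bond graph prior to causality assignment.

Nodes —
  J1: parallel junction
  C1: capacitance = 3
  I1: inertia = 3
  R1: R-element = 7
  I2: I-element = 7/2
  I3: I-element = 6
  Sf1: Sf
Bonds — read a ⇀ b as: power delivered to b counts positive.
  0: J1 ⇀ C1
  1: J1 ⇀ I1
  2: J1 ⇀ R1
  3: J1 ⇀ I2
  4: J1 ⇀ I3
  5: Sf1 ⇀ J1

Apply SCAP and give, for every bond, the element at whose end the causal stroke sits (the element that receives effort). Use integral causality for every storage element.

b0 |J1
b1 |I1
b2 |R1
b3 |I2
b4 |I3
b5 |Sf1

bond 5 stroke at Sf1  (source Sf1 imposes f)
bond 0 stroke at J1  (C1 outputs effort q/C1)
bond 1 stroke at I1  (J1: bond 0 brought effort, rest push out)
bond 2 stroke at R1  (J1 effort already set via bond 0)
bond 3 stroke at I2  (J1 effort already set via bond 0)
bond 4 stroke at I3  (J1 effort already set via bond 0)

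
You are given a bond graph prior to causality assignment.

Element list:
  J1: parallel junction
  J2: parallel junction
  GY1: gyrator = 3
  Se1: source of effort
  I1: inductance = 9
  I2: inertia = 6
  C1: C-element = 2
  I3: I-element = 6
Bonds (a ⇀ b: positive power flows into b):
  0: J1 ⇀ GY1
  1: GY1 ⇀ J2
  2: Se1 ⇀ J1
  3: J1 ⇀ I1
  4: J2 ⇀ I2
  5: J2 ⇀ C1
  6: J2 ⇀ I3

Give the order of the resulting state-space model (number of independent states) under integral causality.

b2 |J1  (source Se1 imposes e)
b0 |GY1  (0-jn J1 has e-setter on 2)
b3 |I1  (0-jn J1 has e-setter on 2)
b1 |GY1  (GY1: gyrator matches bond 0)
b4 |I2  (I2 outputs flow p/I2)
b5 |J2  (C1 integral (e out))
b6 |I3  (common-e at J2 fixed by 5)

4  (C1, I1, I2, I3 all integral)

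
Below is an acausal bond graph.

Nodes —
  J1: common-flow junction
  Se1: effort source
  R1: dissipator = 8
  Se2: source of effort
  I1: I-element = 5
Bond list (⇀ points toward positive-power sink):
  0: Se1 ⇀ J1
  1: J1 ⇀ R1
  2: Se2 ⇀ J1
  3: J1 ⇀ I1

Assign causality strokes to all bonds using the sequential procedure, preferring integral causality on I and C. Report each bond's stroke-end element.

b0 |J1  (Se1 fixes effort; stroke away)
b2 |J1  (Se2 fixes effort; stroke away)
b3 |I1  (I1: I, integral causality)
b1 |J1  (J1 flow already set via bond 3)

β0 →J1
β1 →J1
β2 →J1
β3 →I1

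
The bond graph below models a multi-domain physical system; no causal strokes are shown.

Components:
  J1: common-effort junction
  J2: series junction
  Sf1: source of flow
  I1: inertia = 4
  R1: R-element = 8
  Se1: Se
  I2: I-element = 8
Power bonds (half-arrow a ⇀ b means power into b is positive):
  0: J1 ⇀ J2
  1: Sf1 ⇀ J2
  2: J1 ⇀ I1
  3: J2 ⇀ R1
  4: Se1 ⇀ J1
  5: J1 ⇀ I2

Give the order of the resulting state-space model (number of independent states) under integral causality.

b1 stroke→Sf1  (Sf1 fixes flow; stroke at Sf1)
b4 stroke→J1  (Se1 fixes effort; stroke away)
b0 stroke→J2  (common-e at J1 fixed by 4)
b2 stroke→I1  (0-jn J1 has e-setter on 4)
b5 stroke→I2  (J1 effort already set via bond 4)
b3 stroke→J2  (common-f at J2 fixed by 1)

2  (I1, I2 all integral)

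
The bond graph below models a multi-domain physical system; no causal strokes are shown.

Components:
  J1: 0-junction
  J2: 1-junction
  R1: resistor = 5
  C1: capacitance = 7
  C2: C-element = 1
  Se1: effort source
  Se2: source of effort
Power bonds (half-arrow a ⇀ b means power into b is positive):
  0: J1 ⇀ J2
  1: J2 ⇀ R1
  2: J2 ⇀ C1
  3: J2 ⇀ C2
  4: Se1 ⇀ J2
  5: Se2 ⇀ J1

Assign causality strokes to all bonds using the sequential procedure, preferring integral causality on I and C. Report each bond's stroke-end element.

β0 stroke at J2
β1 stroke at R1
β2 stroke at J2
β3 stroke at J2
β4 stroke at J2
β5 stroke at J1

β4 stroke→J2  (Se1: effort source, stroke at far end)
β5 stroke→J1  (source Se2 imposes e)
β0 stroke→J2  (common-e at J1 fixed by 5)
β2 stroke→J2  (C1: C, integral causality)
β3 stroke→J2  (C2: C, integral causality)
β1 stroke→R1  (J2 needs exactly one f-in)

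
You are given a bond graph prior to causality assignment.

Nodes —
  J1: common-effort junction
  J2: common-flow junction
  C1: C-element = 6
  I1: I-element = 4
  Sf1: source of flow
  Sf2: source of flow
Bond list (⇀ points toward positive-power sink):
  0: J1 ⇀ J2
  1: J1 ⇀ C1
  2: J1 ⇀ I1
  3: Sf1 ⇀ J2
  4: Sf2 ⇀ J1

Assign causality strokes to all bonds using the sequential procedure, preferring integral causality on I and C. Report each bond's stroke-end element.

#0 stroke at J2
#1 stroke at J1
#2 stroke at I1
#3 stroke at Sf1
#4 stroke at Sf2

β3 stroke→Sf1  (Sf1 (Sf) sets flow on bond)
β4 stroke→Sf2  (Sf2 (Sf) sets flow on bond)
β0 stroke→J2  (J2: bond 3 brought flow, rest push out)
β1 stroke→J1  (C1: C, integral causality)
β2 stroke→I1  (0-jn J1 has e-setter on 1)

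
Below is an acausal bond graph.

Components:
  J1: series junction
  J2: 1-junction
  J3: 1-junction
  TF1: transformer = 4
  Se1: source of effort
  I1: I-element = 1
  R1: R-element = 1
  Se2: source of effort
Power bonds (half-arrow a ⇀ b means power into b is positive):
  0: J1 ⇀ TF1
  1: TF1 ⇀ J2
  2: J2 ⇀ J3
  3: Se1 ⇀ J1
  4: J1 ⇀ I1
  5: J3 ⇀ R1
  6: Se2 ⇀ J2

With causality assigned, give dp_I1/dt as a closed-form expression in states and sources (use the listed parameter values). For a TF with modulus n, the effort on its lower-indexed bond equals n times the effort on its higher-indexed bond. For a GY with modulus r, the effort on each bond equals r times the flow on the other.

b3 |J1  (Se1 fixes effort; stroke away)
b6 |J2  (source Se2 imposes e)
b4 |I1  (prefer integral on I1)
b0 |J1  (1-jn J1 has f-setter on 4)
b1 |TF1  (TF1 one-in-one-out from 0)
b2 |J2  (common-f at J2 fixed by 1)
b5 |J3  (common-f at J3 fixed by 2)

dp_I1/dt = E_Se1 + 4*E_Se2 - 16*p_I1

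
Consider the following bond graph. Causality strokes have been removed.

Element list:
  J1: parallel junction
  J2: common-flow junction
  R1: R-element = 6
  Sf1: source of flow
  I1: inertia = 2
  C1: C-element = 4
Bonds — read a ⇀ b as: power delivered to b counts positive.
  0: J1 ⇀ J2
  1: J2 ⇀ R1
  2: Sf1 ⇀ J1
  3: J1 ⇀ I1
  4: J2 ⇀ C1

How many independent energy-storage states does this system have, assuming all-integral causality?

2  (C1, I1 all integral)

β2 stroke at Sf1  (source Sf1 imposes f)
β3 stroke at I1  (I1 integral (f out))
β0 stroke at J1  (only one effort-in slot at J1)
β1 stroke at J2  (1-jn J2 has f-setter on 0)
β4 stroke at J2  (common-f at J2 fixed by 0)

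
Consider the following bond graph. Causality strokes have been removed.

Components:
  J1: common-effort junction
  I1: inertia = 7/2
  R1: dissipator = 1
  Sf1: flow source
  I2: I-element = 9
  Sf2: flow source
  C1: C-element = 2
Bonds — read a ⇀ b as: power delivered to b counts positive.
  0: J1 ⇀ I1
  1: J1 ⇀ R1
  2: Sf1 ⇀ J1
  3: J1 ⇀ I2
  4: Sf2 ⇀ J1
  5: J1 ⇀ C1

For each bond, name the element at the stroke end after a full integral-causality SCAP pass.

bond 2 |Sf1  (source Sf1 imposes f)
bond 4 |Sf2  (Sf2 fixes flow; stroke at Sf2)
bond 0 |I1  (I1 outputs flow p/I1)
bond 3 |I2  (I2: I, integral causality)
bond 5 |J1  (C1 integral (e out))
bond 1 |R1  (J1 effort already set via bond 5)

bond 0 stroke→I1
bond 1 stroke→R1
bond 2 stroke→Sf1
bond 3 stroke→I2
bond 4 stroke→Sf2
bond 5 stroke→J1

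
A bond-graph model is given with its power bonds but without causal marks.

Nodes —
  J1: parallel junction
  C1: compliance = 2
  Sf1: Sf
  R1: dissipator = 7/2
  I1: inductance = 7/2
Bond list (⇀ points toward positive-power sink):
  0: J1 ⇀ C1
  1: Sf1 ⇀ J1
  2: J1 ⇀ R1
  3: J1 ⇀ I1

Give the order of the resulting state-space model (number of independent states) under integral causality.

bond 1 →Sf1  (Sf1 fixes flow; stroke at Sf1)
bond 0 →J1  (C1: C, integral causality)
bond 2 →R1  (J1 effort already set via bond 0)
bond 3 →I1  (common-e at J1 fixed by 0)

2  (C1, I1 all integral)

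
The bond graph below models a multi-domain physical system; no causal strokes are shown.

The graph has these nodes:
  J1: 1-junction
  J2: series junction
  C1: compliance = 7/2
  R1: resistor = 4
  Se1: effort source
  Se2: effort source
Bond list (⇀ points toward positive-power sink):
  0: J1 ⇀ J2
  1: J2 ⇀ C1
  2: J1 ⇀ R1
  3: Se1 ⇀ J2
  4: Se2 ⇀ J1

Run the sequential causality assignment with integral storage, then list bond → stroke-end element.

β0 |J1
β1 |J2
β2 |R1
β3 |J2
β4 |J1

#3 →J2  (Se1: effort source, stroke at far end)
#4 →J1  (Se2: effort source, stroke at far end)
#1 →J2  (C1 integral (e out))
#0 →J1  (J2 needs exactly one f-in)
#2 →R1  (J1 needs exactly one f-in)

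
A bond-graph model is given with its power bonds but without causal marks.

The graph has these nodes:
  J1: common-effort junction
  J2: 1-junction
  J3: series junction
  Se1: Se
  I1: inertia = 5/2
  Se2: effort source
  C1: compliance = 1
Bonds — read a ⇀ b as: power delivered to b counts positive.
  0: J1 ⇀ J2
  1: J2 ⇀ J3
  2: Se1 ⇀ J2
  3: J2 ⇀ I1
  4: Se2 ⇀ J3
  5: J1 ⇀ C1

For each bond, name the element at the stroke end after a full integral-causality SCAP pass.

b0 stroke at J2
b1 stroke at J2
b2 stroke at J2
b3 stroke at I1
b4 stroke at J3
b5 stroke at J1

b2 stroke→J2  (Se1 fixes effort; stroke away)
b4 stroke→J3  (Se2 (Se) sets effort on bond)
b1 stroke→J2  (J3: last free bond brings flow in)
b3 stroke→I1  (I1 integral (f out))
b0 stroke→J2  (J2: bond 3 brought flow, rest push out)
b5 stroke→J1  (J1: last free bond brings effort in)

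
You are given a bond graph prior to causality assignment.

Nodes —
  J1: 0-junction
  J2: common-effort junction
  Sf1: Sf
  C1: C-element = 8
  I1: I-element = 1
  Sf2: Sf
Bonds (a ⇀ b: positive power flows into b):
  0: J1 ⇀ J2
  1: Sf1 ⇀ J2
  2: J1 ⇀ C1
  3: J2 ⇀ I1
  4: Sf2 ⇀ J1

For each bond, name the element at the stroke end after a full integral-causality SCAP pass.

β0 |J2
β1 |Sf1
β2 |J1
β3 |I1
β4 |Sf2

bond 1 stroke at Sf1  (Sf1 (Sf) sets flow on bond)
bond 4 stroke at Sf2  (Sf2: flow source, stroke at near end)
bond 2 stroke at J1  (C1 outputs effort q/C1)
bond 0 stroke at J2  (J1: bond 2 brought effort, rest push out)
bond 3 stroke at I1  (J2: bond 0 brought effort, rest push out)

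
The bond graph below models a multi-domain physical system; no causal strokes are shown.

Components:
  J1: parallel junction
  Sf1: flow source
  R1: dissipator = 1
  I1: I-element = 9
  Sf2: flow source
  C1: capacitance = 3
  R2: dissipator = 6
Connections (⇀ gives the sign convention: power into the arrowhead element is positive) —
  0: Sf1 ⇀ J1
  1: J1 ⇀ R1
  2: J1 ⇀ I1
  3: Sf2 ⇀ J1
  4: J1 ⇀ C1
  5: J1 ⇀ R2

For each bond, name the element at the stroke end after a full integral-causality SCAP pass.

b0 →Sf1  (Sf1 (Sf) sets flow on bond)
b3 →Sf2  (Sf2 (Sf) sets flow on bond)
b2 →I1  (I1 outputs flow p/I1)
b4 →J1  (C1 integral (e out))
b1 →R1  (0-jn J1 has e-setter on 4)
b5 →R2  (J1 effort already set via bond 4)

#0 stroke→Sf1
#1 stroke→R1
#2 stroke→I1
#3 stroke→Sf2
#4 stroke→J1
#5 stroke→R2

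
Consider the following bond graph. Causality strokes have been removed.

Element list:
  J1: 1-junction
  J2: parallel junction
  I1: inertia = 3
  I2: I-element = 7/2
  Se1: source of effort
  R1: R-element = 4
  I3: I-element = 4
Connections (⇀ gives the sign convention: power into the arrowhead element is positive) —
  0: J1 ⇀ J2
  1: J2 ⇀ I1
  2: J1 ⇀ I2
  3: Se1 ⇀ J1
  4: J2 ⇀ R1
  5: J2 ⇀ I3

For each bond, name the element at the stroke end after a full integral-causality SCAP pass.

bond 3 →J1  (Se1: effort source, stroke at far end)
bond 1 →I1  (I1 integral (f out))
bond 2 →I2  (prefer integral on I2)
bond 0 →J1  (common-f at J1 fixed by 2)
bond 5 →I3  (I3 integral (f out))
bond 4 →J2  (closing 0-jn rule on J2)

β0 →J1
β1 →I1
β2 →I2
β3 →J1
β4 →J2
β5 →I3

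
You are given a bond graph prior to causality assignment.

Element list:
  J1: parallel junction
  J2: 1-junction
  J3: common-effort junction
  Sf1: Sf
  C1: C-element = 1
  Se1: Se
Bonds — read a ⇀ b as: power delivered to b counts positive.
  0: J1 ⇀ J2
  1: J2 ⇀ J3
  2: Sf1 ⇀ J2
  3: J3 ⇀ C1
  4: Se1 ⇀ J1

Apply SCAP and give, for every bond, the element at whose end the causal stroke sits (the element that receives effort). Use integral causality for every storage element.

#0 |J2
#1 |J2
#2 |Sf1
#3 |J3
#4 |J1

bond 2 |Sf1  (source Sf1 imposes f)
bond 4 |J1  (source Se1 imposes e)
bond 0 |J2  (J1 effort already set via bond 4)
bond 1 |J2  (J2 flow already set via bond 2)
bond 3 |J3  (J3 needs exactly one e-in)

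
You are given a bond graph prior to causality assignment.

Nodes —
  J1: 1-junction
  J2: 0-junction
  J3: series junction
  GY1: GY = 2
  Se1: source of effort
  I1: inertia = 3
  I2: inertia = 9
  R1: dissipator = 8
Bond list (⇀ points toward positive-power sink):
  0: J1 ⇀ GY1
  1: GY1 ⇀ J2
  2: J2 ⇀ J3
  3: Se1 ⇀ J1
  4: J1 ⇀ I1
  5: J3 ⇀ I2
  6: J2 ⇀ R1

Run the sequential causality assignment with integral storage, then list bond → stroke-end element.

bond 0 →J1
bond 1 →J2
bond 2 →J3
bond 3 →J1
bond 4 →I1
bond 5 →I2
bond 6 →R1

bond 3 stroke→J1  (source Se1 imposes e)
bond 4 stroke→I1  (I1: I, integral causality)
bond 0 stroke→J1  (J1: bond 4 brought flow, rest push out)
bond 1 stroke→J2  (GY1 both-in/both-out from 0)
bond 2 stroke→J3  (0-jn J2 has e-setter on 1)
bond 6 stroke→R1  (J2 effort already set via bond 1)
bond 5 stroke→I2  (closing 1-jn rule on J3)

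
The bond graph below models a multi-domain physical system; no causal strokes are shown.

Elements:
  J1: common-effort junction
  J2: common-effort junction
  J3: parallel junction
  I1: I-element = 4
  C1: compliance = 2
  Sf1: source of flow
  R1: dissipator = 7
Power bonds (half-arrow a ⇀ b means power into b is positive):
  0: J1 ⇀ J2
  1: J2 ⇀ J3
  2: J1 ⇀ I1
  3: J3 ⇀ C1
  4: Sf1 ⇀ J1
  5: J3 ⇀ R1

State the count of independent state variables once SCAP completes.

b4 |Sf1  (Sf1 fixes flow; stroke at Sf1)
b2 |I1  (I1 integral (f out))
b0 |J1  (J1 needs exactly one e-in)
b1 |J2  (closing 0-jn rule on J2)
b3 |J3  (C1 integral (e out))
b5 |R1  (0-jn J3 has e-setter on 3)

2  (C1, I1 all integral)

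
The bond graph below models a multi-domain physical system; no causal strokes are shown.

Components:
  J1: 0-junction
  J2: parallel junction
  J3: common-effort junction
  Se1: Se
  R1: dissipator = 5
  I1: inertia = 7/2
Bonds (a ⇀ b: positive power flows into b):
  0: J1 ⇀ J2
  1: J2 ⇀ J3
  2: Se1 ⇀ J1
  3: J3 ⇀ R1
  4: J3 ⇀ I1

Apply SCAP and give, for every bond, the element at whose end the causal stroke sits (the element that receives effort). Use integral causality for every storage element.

b2 |J1  (Se1 fixes effort; stroke away)
b0 |J2  (J1 effort already set via bond 2)
b1 |J3  (J2 effort already set via bond 0)
b3 |R1  (J3: bond 1 brought effort, rest push out)
b4 |I1  (common-e at J3 fixed by 1)

β0 |J2
β1 |J3
β2 |J1
β3 |R1
β4 |I1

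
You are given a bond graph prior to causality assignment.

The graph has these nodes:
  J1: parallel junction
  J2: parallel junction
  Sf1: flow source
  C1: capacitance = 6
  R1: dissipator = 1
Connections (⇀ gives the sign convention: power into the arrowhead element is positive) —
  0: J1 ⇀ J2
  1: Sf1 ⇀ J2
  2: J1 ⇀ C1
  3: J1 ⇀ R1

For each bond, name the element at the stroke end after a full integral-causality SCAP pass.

β1 stroke→Sf1  (Sf1: flow source, stroke at near end)
β0 stroke→J2  (closing 0-jn rule on J2)
β2 stroke→J1  (prefer integral on C1)
β3 stroke→R1  (common-e at J1 fixed by 2)

#0 →J2
#1 →Sf1
#2 →J1
#3 →R1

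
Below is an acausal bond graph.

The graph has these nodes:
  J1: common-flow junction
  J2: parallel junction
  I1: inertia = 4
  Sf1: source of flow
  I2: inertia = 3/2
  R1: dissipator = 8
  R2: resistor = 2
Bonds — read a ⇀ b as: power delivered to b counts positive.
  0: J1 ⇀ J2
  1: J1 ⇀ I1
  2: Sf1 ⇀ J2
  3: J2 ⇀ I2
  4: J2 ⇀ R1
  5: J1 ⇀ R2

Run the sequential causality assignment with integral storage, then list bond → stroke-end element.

b0 |J1
b1 |I1
b2 |Sf1
b3 |I2
b4 |J2
b5 |J1

#2 stroke at Sf1  (Sf1: flow source, stroke at near end)
#1 stroke at I1  (I1: I, integral causality)
#0 stroke at J1  (J1: bond 1 brought flow, rest push out)
#5 stroke at J1  (J1 flow already set via bond 1)
#3 stroke at I2  (I2: I, integral causality)
#4 stroke at J2  (J2: last free bond brings effort in)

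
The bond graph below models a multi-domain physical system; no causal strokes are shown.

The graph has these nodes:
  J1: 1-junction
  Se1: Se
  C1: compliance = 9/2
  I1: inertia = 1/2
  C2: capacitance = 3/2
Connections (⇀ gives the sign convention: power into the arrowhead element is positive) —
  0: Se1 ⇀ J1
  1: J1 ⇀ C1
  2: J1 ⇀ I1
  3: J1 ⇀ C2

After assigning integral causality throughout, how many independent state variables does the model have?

3  (C1, C2, I1 all integral)

bond 0 |J1  (source Se1 imposes e)
bond 1 |J1  (prefer integral on C1)
bond 2 |I1  (I1: I, integral causality)
bond 3 |J1  (1-jn J1 has f-setter on 2)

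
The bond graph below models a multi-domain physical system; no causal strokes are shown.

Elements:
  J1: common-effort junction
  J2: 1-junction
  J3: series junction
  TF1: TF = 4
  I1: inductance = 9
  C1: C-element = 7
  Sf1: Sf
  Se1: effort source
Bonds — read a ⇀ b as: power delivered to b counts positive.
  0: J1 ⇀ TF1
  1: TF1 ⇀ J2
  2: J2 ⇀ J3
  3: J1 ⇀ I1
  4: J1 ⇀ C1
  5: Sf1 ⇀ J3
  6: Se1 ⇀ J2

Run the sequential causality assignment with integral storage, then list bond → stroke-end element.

#0 stroke at TF1
#1 stroke at J2
#2 stroke at J3
#3 stroke at I1
#4 stroke at J1
#5 stroke at Sf1
#6 stroke at J2

bond 5 stroke at Sf1  (Sf1 (Sf) sets flow on bond)
bond 6 stroke at J2  (source Se1 imposes e)
bond 2 stroke at J3  (J3 flow already set via bond 5)
bond 1 stroke at J2  (1-jn J2 has f-setter on 2)
bond 0 stroke at TF1  (TF TF1: opposite of bond 1)
bond 3 stroke at I1  (I1 outputs flow p/I1)
bond 4 stroke at J1  (J1: last free bond brings effort in)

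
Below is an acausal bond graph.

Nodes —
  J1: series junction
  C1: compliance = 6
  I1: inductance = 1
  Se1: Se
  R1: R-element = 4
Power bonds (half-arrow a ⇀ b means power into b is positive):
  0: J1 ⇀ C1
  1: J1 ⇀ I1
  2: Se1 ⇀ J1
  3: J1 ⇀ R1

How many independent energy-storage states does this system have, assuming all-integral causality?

2  (C1, I1 all integral)

bond 2 stroke→J1  (Se1: effort source, stroke at far end)
bond 0 stroke→J1  (C1 integral (e out))
bond 1 stroke→I1  (I1: I, integral causality)
bond 3 stroke→J1  (common-f at J1 fixed by 1)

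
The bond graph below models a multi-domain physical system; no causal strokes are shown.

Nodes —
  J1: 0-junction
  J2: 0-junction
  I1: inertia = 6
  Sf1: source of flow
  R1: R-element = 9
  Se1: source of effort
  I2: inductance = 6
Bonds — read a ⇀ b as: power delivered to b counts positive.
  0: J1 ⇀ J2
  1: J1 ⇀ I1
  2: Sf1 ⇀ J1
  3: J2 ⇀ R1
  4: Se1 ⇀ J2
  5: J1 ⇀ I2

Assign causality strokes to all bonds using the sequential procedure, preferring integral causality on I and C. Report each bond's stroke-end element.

#2 |Sf1  (Sf1: flow source, stroke at near end)
#4 |J2  (Se1 (Se) sets effort on bond)
#0 |J1  (J2 effort already set via bond 4)
#3 |R1  (0-jn J2 has e-setter on 4)
#1 |I1  (J1 effort already set via bond 0)
#5 |I2  (J1 effort already set via bond 0)

b0 stroke at J1
b1 stroke at I1
b2 stroke at Sf1
b3 stroke at R1
b4 stroke at J2
b5 stroke at I2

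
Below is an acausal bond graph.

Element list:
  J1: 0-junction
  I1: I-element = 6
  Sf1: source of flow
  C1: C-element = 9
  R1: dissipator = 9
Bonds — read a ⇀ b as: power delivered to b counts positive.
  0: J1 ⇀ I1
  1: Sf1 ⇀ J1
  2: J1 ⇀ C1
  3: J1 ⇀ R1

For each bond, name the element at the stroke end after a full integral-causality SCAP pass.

#1 stroke→Sf1  (Sf1 fixes flow; stroke at Sf1)
#0 stroke→I1  (I1: I, integral causality)
#2 stroke→J1  (C1: C, integral causality)
#3 stroke→R1  (common-e at J1 fixed by 2)

b0 |I1
b1 |Sf1
b2 |J1
b3 |R1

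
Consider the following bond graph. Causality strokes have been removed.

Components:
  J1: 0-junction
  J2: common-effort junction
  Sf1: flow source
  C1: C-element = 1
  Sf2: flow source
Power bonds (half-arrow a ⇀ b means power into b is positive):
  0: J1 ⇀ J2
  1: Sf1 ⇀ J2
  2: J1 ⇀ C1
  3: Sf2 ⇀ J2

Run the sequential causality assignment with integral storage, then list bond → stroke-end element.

b0 →J2
b1 →Sf1
b2 →J1
b3 →Sf2

bond 1 stroke→Sf1  (Sf1 (Sf) sets flow on bond)
bond 3 stroke→Sf2  (Sf2 fixes flow; stroke at Sf2)
bond 0 stroke→J2  (closing 0-jn rule on J2)
bond 2 stroke→J1  (J1 needs exactly one e-in)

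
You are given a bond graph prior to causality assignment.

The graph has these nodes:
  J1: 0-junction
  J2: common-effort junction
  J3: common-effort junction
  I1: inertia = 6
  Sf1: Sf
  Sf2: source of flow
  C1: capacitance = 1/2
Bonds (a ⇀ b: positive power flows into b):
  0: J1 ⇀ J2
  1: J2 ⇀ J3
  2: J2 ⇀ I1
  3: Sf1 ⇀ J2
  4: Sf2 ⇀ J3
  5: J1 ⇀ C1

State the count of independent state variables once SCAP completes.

#3 stroke→Sf1  (Sf1 (Sf) sets flow on bond)
#4 stroke→Sf2  (Sf2 fixes flow; stroke at Sf2)
#1 stroke→J3  (closing 0-jn rule on J3)
#2 stroke→I1  (I1 outputs flow p/I1)
#0 stroke→J2  (closing 0-jn rule on J2)
#5 stroke→J1  (J1 needs exactly one e-in)

2  (C1, I1 all integral)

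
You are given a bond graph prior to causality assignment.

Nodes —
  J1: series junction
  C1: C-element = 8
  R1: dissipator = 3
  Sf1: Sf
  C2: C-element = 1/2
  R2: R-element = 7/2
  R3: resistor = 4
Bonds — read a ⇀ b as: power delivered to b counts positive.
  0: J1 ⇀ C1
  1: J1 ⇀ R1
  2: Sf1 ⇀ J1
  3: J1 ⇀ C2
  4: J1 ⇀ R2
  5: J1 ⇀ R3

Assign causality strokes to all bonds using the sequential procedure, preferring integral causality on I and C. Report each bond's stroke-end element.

β0 stroke→J1
β1 stroke→J1
β2 stroke→Sf1
β3 stroke→J1
β4 stroke→J1
β5 stroke→J1

b2 stroke→Sf1  (Sf1 fixes flow; stroke at Sf1)
b0 stroke→J1  (common-f at J1 fixed by 2)
b1 stroke→J1  (1-jn J1 has f-setter on 2)
b3 stroke→J1  (J1 flow already set via bond 2)
b4 stroke→J1  (J1 flow already set via bond 2)
b5 stroke→J1  (1-jn J1 has f-setter on 2)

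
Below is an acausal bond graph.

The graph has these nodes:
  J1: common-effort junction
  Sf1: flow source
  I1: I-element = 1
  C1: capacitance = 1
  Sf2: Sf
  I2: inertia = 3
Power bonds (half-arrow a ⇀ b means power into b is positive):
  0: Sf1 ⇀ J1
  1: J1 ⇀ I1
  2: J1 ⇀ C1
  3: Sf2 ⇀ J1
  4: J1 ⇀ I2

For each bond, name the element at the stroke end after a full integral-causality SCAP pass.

#0 →Sf1
#1 →I1
#2 →J1
#3 →Sf2
#4 →I2

bond 0 stroke at Sf1  (Sf1: flow source, stroke at near end)
bond 3 stroke at Sf2  (Sf2 fixes flow; stroke at Sf2)
bond 1 stroke at I1  (I1: I, integral causality)
bond 2 stroke at J1  (C1 outputs effort q/C1)
bond 4 stroke at I2  (J1 effort already set via bond 2)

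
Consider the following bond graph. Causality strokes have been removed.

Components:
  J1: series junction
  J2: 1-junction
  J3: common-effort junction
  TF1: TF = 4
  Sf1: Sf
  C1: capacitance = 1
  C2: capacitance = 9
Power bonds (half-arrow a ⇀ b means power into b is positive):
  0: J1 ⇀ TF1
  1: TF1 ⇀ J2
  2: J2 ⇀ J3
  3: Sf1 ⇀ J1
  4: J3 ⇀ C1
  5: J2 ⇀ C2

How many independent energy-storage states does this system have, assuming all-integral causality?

#3 |Sf1  (source Sf1 imposes f)
#0 |J1  (common-f at J1 fixed by 3)
#1 |TF1  (TF TF1: opposite of bond 0)
#2 |J2  (J2 flow already set via bond 1)
#5 |J2  (J2: bond 1 brought flow, rest push out)
#4 |J3  (J3 needs exactly one e-in)

2  (C1, C2 all integral)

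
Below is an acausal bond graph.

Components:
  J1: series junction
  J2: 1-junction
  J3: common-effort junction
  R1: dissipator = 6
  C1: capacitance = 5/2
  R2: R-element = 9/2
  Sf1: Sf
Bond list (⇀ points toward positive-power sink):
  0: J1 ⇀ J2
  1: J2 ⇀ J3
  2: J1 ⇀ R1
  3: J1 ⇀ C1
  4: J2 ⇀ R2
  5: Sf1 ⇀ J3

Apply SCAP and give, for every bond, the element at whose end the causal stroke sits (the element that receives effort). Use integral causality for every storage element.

b5 stroke→Sf1  (source Sf1 imposes f)
b1 stroke→J3  (only one effort-in slot at J3)
b0 stroke→J2  (J2 flow already set via bond 1)
b4 stroke→J2  (1-jn J2 has f-setter on 1)
b2 stroke→J1  (common-f at J1 fixed by 0)
b3 stroke→J1  (J1: bond 0 brought flow, rest push out)

#0 stroke→J2
#1 stroke→J3
#2 stroke→J1
#3 stroke→J1
#4 stroke→J2
#5 stroke→Sf1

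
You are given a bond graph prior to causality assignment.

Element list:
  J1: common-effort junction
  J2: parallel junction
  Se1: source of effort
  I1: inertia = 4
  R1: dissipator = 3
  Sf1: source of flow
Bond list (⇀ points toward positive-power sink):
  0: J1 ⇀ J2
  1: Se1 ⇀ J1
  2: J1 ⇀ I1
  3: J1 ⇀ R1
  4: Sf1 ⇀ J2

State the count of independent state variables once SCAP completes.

1  (I1 all integral)

b1 stroke at J1  (Se1 (Se) sets effort on bond)
b4 stroke at Sf1  (Sf1 (Sf) sets flow on bond)
b0 stroke at J2  (J1 effort already set via bond 1)
b2 stroke at I1  (0-jn J1 has e-setter on 1)
b3 stroke at R1  (0-jn J1 has e-setter on 1)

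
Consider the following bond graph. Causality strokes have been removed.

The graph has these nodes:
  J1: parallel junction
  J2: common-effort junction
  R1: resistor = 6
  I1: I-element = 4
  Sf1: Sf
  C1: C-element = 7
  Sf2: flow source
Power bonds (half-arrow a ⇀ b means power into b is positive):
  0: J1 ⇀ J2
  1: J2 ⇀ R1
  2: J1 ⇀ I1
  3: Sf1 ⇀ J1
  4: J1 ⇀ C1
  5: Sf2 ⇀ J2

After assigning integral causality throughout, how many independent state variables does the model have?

b3 stroke→Sf1  (Sf1 fixes flow; stroke at Sf1)
b5 stroke→Sf2  (Sf2 (Sf) sets flow on bond)
b2 stroke→I1  (prefer integral on I1)
b4 stroke→J1  (C1 integral (e out))
b0 stroke→J2  (0-jn J1 has e-setter on 4)
b1 stroke→R1  (common-e at J2 fixed by 0)

2  (C1, I1 all integral)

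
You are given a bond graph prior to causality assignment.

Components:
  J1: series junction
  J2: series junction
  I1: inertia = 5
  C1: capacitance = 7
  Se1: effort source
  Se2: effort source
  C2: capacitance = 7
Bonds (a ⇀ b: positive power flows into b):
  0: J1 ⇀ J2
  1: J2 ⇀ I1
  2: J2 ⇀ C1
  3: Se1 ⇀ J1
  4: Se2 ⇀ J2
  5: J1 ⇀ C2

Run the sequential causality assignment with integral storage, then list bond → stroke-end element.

#0 →J2
#1 →I1
#2 →J2
#3 →J1
#4 →J2
#5 →J1

#3 stroke→J1  (Se1 (Se) sets effort on bond)
#4 stroke→J2  (source Se2 imposes e)
#1 stroke→I1  (I1 outputs flow p/I1)
#0 stroke→J2  (J2 flow already set via bond 1)
#2 stroke→J2  (1-jn J2 has f-setter on 1)
#5 stroke→J1  (J1: bond 0 brought flow, rest push out)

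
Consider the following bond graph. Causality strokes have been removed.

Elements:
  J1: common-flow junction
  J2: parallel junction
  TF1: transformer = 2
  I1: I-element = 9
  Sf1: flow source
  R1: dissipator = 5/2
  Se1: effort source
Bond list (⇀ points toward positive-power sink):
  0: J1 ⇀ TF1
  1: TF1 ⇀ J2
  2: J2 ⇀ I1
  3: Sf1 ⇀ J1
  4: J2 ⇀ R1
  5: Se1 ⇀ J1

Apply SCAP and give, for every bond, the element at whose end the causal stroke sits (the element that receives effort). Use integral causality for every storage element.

β0 stroke→J1
β1 stroke→TF1
β2 stroke→I1
β3 stroke→Sf1
β4 stroke→J2
β5 stroke→J1

b3 →Sf1  (Sf1: flow source, stroke at near end)
b5 →J1  (source Se1 imposes e)
b0 →J1  (common-f at J1 fixed by 3)
b1 →TF1  (TF1: transformer flips bond 0)
b2 →I1  (prefer integral on I1)
b4 →J2  (closing 0-jn rule on J2)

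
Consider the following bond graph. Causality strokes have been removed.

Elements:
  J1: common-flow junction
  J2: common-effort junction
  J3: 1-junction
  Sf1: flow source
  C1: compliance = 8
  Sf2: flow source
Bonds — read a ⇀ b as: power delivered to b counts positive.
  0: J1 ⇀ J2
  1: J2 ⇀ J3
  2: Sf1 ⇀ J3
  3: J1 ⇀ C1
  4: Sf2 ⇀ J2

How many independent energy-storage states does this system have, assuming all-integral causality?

1  (C1 all integral)

β2 stroke at Sf1  (Sf1: flow source, stroke at near end)
β4 stroke at Sf2  (Sf2: flow source, stroke at near end)
β1 stroke at J3  (1-jn J3 has f-setter on 2)
β0 stroke at J2  (J2 needs exactly one e-in)
β3 stroke at J1  (J1: bond 0 brought flow, rest push out)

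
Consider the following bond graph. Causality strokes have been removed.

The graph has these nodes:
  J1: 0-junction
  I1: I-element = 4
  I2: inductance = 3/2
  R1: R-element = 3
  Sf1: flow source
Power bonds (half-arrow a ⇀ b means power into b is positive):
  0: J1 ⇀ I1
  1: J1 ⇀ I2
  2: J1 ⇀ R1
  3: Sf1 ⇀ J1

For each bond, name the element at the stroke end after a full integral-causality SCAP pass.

β3 stroke at Sf1  (Sf1: flow source, stroke at near end)
β0 stroke at I1  (I1 integral (f out))
β1 stroke at I2  (prefer integral on I2)
β2 stroke at J1  (J1: last free bond brings effort in)

b0 stroke at I1
b1 stroke at I2
b2 stroke at J1
b3 stroke at Sf1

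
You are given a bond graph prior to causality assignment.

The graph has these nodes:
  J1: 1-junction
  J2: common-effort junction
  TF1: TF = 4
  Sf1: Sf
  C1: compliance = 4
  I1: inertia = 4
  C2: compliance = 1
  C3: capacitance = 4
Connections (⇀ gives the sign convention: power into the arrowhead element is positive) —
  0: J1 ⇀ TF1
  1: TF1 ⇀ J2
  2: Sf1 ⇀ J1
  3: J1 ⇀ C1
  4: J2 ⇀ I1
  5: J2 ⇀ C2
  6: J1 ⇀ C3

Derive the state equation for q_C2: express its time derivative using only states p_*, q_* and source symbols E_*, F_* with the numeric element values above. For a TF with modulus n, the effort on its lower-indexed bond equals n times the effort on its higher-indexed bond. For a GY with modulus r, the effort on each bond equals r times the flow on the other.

#2 stroke at Sf1  (source Sf1 imposes f)
#0 stroke at J1  (J1: bond 2 brought flow, rest push out)
#3 stroke at J1  (J1: bond 2 brought flow, rest push out)
#6 stroke at J1  (J1 flow already set via bond 2)
#1 stroke at TF1  (TF TF1: opposite of bond 0)
#4 stroke at I1  (I1 integral (f out))
#5 stroke at J2  (only one effort-in slot at J2)

dq_C2/dt = 4*F_Sf1 - p_I1/4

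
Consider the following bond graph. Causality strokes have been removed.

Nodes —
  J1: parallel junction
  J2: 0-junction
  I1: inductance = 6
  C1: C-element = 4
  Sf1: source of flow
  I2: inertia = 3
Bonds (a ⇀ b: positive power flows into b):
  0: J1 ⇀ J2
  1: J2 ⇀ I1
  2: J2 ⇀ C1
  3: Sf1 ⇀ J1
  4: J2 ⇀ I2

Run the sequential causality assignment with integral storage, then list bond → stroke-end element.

b3 stroke at Sf1  (source Sf1 imposes f)
b0 stroke at J1  (only one effort-in slot at J1)
b1 stroke at I1  (I1 integral (f out))
b2 stroke at J2  (C1 integral (e out))
b4 stroke at I2  (0-jn J2 has e-setter on 2)

b0 |J1
b1 |I1
b2 |J2
b3 |Sf1
b4 |I2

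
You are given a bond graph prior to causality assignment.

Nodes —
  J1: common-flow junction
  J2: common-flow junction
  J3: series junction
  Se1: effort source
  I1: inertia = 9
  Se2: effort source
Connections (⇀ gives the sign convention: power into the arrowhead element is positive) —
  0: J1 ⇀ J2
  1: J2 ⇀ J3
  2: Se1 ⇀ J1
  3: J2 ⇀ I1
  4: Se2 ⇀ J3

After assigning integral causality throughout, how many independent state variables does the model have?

#2 |J1  (Se1: effort source, stroke at far end)
#4 |J3  (source Se2 imposes e)
#0 |J2  (J1 needs exactly one f-in)
#1 |J2  (J3: last free bond brings flow in)
#3 |I1  (only one flow-in slot at J2)

1  (I1 all integral)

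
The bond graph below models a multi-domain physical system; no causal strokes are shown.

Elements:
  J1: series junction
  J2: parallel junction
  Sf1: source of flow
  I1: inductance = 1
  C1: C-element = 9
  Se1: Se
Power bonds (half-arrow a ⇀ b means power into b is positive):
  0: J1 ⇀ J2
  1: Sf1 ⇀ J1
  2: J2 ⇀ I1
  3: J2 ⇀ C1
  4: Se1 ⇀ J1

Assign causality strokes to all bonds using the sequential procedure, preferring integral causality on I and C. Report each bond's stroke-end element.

#0 stroke→J1
#1 stroke→Sf1
#2 stroke→I1
#3 stroke→J2
#4 stroke→J1

b1 |Sf1  (Sf1: flow source, stroke at near end)
b4 |J1  (Se1: effort source, stroke at far end)
b0 |J1  (common-f at J1 fixed by 1)
b2 |I1  (I1 outputs flow p/I1)
b3 |J2  (J2: last free bond brings effort in)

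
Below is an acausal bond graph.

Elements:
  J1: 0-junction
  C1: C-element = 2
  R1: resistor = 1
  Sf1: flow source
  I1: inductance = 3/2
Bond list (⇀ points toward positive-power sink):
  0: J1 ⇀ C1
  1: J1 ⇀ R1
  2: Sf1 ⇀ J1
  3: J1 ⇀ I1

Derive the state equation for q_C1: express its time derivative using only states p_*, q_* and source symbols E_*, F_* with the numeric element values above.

dq_C1/dt = F_Sf1 - 2*p_I1/3 - q_C1/2

β2 stroke at Sf1  (source Sf1 imposes f)
β0 stroke at J1  (prefer integral on C1)
β1 stroke at R1  (J1 effort already set via bond 0)
β3 stroke at I1  (0-jn J1 has e-setter on 0)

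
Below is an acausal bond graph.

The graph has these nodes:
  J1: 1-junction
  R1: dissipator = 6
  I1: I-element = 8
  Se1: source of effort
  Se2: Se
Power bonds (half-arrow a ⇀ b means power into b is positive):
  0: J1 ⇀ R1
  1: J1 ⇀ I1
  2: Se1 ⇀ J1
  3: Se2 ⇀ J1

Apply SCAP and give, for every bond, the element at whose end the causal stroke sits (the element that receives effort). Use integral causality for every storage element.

#2 |J1  (Se1: effort source, stroke at far end)
#3 |J1  (Se2 (Se) sets effort on bond)
#1 |I1  (prefer integral on I1)
#0 |J1  (1-jn J1 has f-setter on 1)

b0 |J1
b1 |I1
b2 |J1
b3 |J1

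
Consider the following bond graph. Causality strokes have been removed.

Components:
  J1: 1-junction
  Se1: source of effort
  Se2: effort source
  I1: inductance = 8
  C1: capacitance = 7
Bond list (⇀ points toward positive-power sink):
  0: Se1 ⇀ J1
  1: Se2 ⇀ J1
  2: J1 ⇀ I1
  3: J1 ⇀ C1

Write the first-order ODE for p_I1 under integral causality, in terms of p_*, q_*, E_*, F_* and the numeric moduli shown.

β0 stroke at J1  (Se1: effort source, stroke at far end)
β1 stroke at J1  (Se2 (Se) sets effort on bond)
β2 stroke at I1  (I1: I, integral causality)
β3 stroke at J1  (J1: bond 2 brought flow, rest push out)

dp_I1/dt = E_Se1 + E_Se2 - q_C1/7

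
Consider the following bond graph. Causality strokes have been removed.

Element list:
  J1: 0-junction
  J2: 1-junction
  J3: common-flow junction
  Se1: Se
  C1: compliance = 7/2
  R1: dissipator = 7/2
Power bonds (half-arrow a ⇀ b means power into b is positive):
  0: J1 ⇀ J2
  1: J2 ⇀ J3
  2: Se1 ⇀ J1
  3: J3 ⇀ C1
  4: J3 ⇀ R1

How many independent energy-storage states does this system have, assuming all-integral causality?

1  (C1 all integral)

#2 |J1  (Se1 fixes effort; stroke away)
#0 |J2  (0-jn J1 has e-setter on 2)
#1 |J3  (only one flow-in slot at J2)
#3 |J3  (C1 integral (e out))
#4 |R1  (J3: last free bond brings flow in)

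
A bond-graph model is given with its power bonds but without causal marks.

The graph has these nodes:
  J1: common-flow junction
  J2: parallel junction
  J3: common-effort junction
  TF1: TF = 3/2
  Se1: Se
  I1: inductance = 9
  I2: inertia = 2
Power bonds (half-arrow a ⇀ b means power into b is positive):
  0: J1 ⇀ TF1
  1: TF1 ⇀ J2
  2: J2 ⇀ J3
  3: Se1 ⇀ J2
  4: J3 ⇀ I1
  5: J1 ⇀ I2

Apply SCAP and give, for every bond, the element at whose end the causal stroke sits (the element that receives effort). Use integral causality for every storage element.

bond 0 stroke at J1
bond 1 stroke at TF1
bond 2 stroke at J3
bond 3 stroke at J2
bond 4 stroke at I1
bond 5 stroke at I2

#3 stroke at J2  (Se1: effort source, stroke at far end)
#1 stroke at TF1  (J2: bond 3 brought effort, rest push out)
#2 stroke at J3  (common-e at J2 fixed by 3)
#4 stroke at I1  (0-jn J3 has e-setter on 2)
#0 stroke at J1  (TF1: transformer flips bond 1)
#5 stroke at I2  (J1: last free bond brings flow in)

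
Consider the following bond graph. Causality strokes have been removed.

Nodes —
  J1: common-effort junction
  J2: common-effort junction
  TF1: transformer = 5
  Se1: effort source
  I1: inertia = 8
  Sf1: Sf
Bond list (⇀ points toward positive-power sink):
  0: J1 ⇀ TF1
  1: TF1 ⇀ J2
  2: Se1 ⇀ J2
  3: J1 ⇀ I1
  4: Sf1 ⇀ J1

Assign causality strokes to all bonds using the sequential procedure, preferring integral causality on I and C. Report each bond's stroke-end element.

bond 2 stroke at J2  (source Se1 imposes e)
bond 4 stroke at Sf1  (Sf1 (Sf) sets flow on bond)
bond 1 stroke at TF1  (0-jn J2 has e-setter on 2)
bond 0 stroke at J1  (TF1 one-in-one-out from 1)
bond 3 stroke at I1  (J1 effort already set via bond 0)

β0 |J1
β1 |TF1
β2 |J2
β3 |I1
β4 |Sf1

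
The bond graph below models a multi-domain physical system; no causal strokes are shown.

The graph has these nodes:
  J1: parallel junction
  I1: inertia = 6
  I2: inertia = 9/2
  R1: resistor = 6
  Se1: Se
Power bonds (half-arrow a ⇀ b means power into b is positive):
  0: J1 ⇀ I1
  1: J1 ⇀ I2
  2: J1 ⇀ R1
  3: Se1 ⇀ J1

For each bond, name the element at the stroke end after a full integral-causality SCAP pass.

bond 3 stroke at J1  (Se1 (Se) sets effort on bond)
bond 0 stroke at I1  (0-jn J1 has e-setter on 3)
bond 1 stroke at I2  (0-jn J1 has e-setter on 3)
bond 2 stroke at R1  (common-e at J1 fixed by 3)

b0 |I1
b1 |I2
b2 |R1
b3 |J1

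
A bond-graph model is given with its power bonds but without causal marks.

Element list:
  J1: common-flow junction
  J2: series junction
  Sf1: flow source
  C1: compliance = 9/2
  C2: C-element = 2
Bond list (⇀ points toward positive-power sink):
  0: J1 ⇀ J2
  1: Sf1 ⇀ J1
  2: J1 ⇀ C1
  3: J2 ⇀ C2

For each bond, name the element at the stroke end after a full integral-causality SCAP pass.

β1 stroke→Sf1  (Sf1: flow source, stroke at near end)
β0 stroke→J1  (J1 flow already set via bond 1)
β2 stroke→J1  (common-f at J1 fixed by 1)
β3 stroke→J2  (common-f at J2 fixed by 0)

β0 |J1
β1 |Sf1
β2 |J1
β3 |J2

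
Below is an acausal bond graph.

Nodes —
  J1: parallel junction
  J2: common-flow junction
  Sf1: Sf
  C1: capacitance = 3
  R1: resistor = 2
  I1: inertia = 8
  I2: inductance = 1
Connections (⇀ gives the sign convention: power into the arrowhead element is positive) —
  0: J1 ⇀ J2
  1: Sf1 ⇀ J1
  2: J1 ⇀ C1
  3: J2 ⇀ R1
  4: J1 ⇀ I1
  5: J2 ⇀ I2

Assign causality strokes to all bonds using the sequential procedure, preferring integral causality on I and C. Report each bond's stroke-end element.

#1 stroke at Sf1  (Sf1 fixes flow; stroke at Sf1)
#2 stroke at J1  (C1: C, integral causality)
#0 stroke at J2  (0-jn J1 has e-setter on 2)
#4 stroke at I1  (common-e at J1 fixed by 2)
#5 stroke at I2  (I2 integral (f out))
#3 stroke at J2  (J2 flow already set via bond 5)

β0 stroke at J2
β1 stroke at Sf1
β2 stroke at J1
β3 stroke at J2
β4 stroke at I1
β5 stroke at I2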